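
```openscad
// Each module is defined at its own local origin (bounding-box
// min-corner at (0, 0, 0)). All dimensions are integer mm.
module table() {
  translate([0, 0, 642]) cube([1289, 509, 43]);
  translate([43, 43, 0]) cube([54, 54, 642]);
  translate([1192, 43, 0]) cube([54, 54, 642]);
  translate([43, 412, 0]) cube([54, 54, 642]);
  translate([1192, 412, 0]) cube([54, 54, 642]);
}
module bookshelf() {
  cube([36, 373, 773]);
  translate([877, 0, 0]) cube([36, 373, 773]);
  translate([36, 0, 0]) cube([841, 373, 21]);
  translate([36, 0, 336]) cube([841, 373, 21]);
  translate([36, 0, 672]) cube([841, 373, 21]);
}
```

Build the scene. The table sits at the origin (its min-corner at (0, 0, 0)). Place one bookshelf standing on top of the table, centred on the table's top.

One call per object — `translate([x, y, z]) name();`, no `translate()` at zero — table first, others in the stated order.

table();
translate([188, 68, 685]) bookshelf();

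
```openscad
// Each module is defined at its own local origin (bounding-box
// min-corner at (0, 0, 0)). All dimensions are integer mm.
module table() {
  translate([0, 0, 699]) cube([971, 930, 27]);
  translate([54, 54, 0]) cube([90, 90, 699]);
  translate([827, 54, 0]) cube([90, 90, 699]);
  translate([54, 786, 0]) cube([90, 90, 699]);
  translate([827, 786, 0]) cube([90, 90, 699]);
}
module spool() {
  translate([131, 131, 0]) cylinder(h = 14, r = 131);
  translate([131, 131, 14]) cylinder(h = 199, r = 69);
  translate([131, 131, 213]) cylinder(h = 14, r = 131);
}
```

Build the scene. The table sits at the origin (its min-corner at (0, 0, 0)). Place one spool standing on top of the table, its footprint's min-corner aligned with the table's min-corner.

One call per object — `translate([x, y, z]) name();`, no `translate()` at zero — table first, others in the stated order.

table();
translate([0, 0, 726]) spool();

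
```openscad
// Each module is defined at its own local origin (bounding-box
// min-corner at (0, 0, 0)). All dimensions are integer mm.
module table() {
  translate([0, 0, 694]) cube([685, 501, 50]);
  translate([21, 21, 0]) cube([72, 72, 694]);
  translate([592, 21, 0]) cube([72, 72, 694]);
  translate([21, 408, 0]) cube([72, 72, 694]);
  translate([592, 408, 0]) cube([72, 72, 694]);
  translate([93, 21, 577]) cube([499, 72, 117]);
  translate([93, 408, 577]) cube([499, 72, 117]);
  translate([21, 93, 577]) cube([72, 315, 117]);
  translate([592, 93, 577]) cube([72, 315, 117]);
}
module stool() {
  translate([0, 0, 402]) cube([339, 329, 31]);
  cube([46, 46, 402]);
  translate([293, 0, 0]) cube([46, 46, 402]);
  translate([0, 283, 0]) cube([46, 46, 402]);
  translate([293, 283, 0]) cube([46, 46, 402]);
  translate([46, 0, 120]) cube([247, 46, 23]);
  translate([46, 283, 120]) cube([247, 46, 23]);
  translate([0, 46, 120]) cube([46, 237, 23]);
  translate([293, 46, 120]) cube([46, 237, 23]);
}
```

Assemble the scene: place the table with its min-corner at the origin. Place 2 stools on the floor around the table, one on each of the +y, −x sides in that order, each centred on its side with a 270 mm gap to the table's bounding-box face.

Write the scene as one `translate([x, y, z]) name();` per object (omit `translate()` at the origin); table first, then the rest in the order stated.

table();
translate([173, 771, 0]) stool();
translate([-609, 86, 0]) stool();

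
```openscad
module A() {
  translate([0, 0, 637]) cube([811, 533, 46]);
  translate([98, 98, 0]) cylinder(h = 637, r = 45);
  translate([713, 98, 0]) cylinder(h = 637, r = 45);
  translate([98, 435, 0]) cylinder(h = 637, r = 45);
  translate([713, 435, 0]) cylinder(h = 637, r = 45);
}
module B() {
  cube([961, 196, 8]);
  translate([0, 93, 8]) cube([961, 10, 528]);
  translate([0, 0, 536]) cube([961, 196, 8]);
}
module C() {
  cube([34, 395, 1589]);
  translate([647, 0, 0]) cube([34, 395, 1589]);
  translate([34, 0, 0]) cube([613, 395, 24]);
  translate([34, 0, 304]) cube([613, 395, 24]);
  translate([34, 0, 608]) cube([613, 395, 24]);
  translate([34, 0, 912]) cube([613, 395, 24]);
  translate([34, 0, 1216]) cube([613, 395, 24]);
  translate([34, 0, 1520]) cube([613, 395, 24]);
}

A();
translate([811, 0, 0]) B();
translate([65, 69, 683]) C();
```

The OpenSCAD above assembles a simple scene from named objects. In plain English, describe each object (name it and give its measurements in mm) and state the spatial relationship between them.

A is a table with a 811×533 mm rectangular top, 46 mm thick, top surface at z = 683 mm, supported by four round legs of 90 mm diameter, each leg's bounding box inset 53 mm from the nearest pair of top edges, running from the floor.

B is an I-beam lying along x, 961 mm long. Overall section height 544 mm. Two flanges 196 mm wide (y) and 8 mm thick, one on the floor and one at the top; a web 10 mm thick runs between them, centred on the flange width.

C is an open bookshelf. Two side panels, each 34 mm thick, 395 mm deep and 1589 mm tall, stand 681 mm apart (outside-to-outside). Between them sit 6 shelves, each 24 mm thick and 395 mm deep, spanning the full gap between the sides. The bottom shelf rests on the floor (its underside at z = 0) and the clear gap between one shelf's top and the next shelf's underside is 280 mm.

The I-beam is against the table's +x side, with their −y faces flush. The bookshelf is on top of the table, centred.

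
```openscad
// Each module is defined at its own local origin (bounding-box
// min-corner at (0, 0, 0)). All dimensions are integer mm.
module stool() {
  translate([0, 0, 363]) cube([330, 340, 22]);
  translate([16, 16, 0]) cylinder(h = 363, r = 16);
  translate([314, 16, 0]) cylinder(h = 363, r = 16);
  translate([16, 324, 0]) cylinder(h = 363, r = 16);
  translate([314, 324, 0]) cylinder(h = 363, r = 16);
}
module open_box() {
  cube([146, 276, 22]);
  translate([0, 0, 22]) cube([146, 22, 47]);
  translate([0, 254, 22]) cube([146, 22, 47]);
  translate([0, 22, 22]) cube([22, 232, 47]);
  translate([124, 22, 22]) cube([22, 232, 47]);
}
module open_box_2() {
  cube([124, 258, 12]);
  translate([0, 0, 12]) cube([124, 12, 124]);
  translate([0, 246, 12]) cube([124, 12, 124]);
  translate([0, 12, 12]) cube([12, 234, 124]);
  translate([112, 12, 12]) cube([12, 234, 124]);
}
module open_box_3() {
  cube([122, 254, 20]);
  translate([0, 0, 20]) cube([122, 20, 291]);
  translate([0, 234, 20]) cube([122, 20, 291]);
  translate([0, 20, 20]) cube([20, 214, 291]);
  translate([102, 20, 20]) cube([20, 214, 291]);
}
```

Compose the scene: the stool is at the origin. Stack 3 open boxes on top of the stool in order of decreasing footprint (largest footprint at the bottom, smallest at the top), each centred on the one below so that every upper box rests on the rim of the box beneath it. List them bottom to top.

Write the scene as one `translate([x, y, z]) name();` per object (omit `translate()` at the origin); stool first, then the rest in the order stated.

stool();
translate([92, 32, 385]) open_box();
translate([103, 41, 454]) open_box_2();
translate([104, 43, 590]) open_box_3();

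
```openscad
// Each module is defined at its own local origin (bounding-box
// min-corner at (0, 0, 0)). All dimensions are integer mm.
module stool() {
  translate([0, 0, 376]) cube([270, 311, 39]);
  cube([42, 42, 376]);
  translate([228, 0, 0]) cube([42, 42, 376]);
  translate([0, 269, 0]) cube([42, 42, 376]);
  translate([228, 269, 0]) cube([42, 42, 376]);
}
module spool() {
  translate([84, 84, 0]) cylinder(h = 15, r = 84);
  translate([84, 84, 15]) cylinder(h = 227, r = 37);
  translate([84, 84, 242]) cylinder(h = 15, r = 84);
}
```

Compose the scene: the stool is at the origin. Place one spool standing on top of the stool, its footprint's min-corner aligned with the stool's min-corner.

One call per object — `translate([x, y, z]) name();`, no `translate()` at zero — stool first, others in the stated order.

stool();
translate([0, 0, 415]) spool();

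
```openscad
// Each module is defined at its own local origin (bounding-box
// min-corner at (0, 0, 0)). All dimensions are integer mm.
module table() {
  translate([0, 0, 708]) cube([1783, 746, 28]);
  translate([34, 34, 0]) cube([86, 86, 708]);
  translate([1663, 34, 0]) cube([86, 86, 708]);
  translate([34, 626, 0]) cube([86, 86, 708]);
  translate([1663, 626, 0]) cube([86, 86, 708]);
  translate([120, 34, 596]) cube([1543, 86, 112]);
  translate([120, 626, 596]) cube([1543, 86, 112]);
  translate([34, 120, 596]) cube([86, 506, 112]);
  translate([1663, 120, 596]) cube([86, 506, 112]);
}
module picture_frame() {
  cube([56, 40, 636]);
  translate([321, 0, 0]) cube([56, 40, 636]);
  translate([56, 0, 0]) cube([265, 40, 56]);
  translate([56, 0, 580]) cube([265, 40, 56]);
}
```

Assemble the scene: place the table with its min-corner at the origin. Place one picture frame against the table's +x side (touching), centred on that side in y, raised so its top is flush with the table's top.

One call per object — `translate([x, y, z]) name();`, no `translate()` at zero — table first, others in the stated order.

table();
translate([1783, 353, 100]) picture_frame();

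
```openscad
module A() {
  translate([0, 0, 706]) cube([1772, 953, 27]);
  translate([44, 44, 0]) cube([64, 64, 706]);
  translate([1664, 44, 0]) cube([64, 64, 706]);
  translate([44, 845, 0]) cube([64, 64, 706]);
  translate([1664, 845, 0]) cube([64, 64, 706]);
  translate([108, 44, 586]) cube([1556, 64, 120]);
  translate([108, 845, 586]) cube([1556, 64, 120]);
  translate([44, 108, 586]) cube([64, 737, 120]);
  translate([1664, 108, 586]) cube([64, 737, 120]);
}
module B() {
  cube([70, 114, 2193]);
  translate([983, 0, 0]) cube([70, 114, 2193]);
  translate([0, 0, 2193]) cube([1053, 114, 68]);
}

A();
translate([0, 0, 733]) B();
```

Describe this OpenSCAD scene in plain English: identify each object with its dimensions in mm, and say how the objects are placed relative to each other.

A is a table: top 1772 mm (x) × 953 mm (y), 27 mm thick, upper face at z = 733 mm, on four 64×64 mm square legs, each inset 44 mm from the nearest pair of top edges, running from z = 0 to the bottom of the top. Four apron rails, 64 mm thick and 120 mm tall, run between adjacent legs with their top edges flush with the underside of the top and their outer faces flush with the legs' outer faces.

B is a door frame. The clear opening is 913 mm wide and 2193 mm high. Two 70 mm wide jambs, 114 mm deep, stand either side of the opening from the floor to the top of the opening. A 68 mm thick head sits across the top of both jambs, spanning the full outside width of the frame.

The door frame is on top of the table.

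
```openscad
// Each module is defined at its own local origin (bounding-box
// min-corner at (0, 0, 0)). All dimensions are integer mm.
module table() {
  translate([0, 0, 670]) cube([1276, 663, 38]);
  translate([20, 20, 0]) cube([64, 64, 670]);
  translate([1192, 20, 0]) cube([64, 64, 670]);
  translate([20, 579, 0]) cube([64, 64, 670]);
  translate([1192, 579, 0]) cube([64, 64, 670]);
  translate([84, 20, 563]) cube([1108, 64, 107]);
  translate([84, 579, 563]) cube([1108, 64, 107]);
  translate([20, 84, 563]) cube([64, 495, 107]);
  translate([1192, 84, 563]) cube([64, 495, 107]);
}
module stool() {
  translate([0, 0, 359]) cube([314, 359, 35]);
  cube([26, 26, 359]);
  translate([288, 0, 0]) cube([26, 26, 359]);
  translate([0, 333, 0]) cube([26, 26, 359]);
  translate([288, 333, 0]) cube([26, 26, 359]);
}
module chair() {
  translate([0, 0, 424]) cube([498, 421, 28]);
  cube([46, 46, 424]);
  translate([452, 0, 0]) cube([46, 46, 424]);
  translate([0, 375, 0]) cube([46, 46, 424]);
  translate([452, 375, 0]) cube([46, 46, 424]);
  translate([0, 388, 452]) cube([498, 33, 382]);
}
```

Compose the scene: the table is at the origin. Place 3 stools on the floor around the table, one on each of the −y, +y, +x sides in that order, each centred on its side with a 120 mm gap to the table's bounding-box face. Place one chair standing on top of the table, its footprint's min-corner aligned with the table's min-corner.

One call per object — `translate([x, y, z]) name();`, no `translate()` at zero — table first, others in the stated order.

table();
translate([481, -479, 0]) stool();
translate([481, 783, 0]) stool();
translate([1396, 152, 0]) stool();
translate([0, 0, 708]) chair();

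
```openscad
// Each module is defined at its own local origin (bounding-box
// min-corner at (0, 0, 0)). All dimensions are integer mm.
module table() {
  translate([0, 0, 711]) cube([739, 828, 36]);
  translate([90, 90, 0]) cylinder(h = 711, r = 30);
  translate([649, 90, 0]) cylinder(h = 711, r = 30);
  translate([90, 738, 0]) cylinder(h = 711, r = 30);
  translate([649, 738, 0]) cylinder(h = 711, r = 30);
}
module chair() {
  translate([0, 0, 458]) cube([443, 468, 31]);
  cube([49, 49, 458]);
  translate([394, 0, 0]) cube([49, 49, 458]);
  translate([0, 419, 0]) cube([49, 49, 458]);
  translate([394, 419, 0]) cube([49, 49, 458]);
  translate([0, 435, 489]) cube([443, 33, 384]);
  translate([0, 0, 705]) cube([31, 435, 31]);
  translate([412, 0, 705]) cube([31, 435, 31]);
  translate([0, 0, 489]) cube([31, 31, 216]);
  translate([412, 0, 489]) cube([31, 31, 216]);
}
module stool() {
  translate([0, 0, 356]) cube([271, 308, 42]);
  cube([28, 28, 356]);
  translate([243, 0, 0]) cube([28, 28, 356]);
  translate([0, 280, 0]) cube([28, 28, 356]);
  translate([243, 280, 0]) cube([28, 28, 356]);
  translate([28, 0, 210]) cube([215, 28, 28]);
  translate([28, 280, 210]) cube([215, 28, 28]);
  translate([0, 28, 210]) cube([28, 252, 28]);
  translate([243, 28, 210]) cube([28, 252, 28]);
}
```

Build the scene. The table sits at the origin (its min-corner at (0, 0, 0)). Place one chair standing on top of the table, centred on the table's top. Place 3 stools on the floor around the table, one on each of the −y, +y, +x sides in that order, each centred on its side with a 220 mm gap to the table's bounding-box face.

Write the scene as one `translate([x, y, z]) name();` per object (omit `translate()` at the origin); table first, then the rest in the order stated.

table();
translate([148, 180, 747]) chair();
translate([234, -528, 0]) stool();
translate([234, 1048, 0]) stool();
translate([959, 260, 0]) stool();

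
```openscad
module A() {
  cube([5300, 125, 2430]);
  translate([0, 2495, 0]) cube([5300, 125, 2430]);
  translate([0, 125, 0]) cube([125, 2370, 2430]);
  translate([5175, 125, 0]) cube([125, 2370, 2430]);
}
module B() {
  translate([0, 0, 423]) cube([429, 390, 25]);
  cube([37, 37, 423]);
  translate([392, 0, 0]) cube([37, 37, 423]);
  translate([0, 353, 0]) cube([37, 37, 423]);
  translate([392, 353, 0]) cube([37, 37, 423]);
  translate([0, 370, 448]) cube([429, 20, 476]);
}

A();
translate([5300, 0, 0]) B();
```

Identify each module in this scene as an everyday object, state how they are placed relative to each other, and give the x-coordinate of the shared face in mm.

A is a house frame. B is a chair. The chair is against the house frame's +x side, with their −y faces flush. The x-coordinate of the shared face is 5300 mm.

The house frame's +x face and the chair's −x face are both at x = 5300 mm.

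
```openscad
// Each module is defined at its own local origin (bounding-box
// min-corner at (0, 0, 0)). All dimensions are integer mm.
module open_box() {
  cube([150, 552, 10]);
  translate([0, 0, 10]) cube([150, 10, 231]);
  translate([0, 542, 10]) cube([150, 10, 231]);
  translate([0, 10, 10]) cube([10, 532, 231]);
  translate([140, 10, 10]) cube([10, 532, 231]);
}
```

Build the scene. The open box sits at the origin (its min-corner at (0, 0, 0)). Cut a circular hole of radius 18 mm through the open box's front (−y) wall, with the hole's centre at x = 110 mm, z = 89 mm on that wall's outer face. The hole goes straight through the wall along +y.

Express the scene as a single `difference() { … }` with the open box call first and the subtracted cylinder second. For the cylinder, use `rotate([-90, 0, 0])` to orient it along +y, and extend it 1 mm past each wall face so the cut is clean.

difference() {
  open_box();
  translate([110, -1, 89]) rotate([-90, 0, 0]) cylinder(h = 12, r = 18);
}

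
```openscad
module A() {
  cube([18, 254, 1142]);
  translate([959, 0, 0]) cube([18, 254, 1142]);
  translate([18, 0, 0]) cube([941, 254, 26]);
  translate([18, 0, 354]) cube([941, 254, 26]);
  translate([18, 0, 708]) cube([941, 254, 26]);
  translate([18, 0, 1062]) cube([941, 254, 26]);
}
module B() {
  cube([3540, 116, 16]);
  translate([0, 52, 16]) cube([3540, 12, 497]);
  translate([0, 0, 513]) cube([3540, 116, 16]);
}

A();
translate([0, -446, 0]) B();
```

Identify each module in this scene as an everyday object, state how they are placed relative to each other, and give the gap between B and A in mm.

The I-beam's nearest face is 330 mm from the bookshelf's −y face.

A is a bookshelf. B is an I-beam. The I-beam is on the floor beside the bookshelf on its −y side. The gap between the I-beam and the bookshelf is 330 mm.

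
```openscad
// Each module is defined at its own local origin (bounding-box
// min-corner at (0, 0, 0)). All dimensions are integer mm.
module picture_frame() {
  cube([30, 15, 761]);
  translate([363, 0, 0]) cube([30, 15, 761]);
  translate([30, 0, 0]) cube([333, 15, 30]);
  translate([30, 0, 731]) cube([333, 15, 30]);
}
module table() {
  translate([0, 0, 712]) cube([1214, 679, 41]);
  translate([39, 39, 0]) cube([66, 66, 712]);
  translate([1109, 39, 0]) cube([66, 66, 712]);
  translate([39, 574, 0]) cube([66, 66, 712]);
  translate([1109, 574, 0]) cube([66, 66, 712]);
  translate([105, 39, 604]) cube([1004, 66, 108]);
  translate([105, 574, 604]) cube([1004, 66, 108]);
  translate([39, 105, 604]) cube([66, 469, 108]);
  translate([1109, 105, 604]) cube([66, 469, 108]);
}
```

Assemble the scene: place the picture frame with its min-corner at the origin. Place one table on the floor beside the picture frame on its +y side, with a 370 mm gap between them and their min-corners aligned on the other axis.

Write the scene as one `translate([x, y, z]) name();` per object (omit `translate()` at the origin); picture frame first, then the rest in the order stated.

picture_frame();
translate([0, 385, 0]) table();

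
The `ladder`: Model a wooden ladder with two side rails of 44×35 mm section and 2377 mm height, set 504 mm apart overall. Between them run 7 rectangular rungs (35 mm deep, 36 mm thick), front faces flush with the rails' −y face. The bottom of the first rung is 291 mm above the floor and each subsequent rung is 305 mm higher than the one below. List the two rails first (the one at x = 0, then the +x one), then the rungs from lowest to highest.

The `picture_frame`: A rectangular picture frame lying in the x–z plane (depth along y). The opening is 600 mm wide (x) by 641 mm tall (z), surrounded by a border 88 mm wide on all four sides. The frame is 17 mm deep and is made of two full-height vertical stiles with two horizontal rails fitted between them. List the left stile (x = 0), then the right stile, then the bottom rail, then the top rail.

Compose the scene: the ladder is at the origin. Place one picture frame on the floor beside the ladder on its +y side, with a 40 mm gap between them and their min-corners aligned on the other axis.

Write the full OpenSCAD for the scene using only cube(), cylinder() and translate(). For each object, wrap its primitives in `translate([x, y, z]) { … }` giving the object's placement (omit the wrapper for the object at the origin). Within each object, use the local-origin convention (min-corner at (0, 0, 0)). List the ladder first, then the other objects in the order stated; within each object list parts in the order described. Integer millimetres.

cube([44, 35, 2377]);
translate([460, 0, 0]) cube([44, 35, 2377]);
translate([44, 0, 291]) cube([416, 35, 36]);
translate([44, 0, 596]) cube([416, 35, 36]);
translate([44, 0, 901]) cube([416, 35, 36]);
translate([44, 0, 1206]) cube([416, 35, 36]);
translate([44, 0, 1511]) cube([416, 35, 36]);
translate([44, 0, 1816]) cube([416, 35, 36]);
translate([44, 0, 2121]) cube([416, 35, 36]);
translate([0, 75, 0]) {
  cube([88, 17, 817]);
  translate([688, 0, 0]) cube([88, 17, 817]);
  translate([88, 0, 0]) cube([600, 17, 88]);
  translate([88, 0, 729]) cube([600, 17, 88]);
}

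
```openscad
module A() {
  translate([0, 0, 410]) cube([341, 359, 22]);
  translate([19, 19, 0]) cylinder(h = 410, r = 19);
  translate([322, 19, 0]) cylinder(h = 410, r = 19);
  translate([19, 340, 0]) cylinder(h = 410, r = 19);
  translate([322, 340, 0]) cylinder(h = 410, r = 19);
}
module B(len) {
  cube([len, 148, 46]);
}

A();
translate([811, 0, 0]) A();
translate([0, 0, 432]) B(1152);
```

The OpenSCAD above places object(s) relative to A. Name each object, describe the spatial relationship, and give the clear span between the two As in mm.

A is a stool. B is a beam. A beam spans the tops of two stools. The clear span between the two stools is 470 mm.

Second stool starts at x = 811; first ends at x = 341; clear span = 811 − 341 = 470 mm.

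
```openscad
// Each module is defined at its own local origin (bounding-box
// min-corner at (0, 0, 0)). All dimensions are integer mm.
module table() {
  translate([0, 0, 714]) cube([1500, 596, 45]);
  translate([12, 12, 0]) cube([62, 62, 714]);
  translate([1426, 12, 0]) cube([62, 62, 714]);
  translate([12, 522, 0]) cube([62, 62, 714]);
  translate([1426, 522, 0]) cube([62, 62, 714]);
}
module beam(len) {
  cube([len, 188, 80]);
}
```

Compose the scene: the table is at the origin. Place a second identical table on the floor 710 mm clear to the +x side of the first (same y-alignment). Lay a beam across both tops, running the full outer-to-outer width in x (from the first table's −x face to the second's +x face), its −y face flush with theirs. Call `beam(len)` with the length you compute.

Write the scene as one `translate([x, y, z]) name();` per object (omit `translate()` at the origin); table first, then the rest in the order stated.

table();
translate([2210, 0, 0]) table();
translate([0, 0, 759]) beam(3710);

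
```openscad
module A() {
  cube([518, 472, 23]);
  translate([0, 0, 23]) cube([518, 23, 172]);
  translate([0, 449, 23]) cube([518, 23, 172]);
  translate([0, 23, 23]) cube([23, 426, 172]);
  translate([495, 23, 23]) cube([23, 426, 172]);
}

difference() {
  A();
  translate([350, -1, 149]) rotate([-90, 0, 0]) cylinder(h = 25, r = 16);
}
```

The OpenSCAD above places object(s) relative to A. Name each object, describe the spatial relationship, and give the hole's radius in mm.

The subtracted cylinder has r = 16 mm.

A is an open box. The open box has a circular hole through its front wall. The hole's radius is 16 mm.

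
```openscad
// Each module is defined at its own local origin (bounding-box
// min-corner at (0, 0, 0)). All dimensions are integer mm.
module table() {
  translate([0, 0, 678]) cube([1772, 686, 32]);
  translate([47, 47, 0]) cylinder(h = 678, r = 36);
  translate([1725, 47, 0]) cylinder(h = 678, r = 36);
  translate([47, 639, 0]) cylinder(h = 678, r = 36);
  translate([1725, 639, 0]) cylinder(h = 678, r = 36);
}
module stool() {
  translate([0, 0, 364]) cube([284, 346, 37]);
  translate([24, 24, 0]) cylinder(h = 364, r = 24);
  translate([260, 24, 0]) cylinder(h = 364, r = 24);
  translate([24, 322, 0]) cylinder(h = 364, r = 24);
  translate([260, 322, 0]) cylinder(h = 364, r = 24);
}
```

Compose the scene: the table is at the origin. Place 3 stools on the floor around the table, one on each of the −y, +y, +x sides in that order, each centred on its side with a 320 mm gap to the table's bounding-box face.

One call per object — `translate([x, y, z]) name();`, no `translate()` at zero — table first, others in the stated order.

table();
translate([744, -666, 0]) stool();
translate([744, 1006, 0]) stool();
translate([2092, 170, 0]) stool();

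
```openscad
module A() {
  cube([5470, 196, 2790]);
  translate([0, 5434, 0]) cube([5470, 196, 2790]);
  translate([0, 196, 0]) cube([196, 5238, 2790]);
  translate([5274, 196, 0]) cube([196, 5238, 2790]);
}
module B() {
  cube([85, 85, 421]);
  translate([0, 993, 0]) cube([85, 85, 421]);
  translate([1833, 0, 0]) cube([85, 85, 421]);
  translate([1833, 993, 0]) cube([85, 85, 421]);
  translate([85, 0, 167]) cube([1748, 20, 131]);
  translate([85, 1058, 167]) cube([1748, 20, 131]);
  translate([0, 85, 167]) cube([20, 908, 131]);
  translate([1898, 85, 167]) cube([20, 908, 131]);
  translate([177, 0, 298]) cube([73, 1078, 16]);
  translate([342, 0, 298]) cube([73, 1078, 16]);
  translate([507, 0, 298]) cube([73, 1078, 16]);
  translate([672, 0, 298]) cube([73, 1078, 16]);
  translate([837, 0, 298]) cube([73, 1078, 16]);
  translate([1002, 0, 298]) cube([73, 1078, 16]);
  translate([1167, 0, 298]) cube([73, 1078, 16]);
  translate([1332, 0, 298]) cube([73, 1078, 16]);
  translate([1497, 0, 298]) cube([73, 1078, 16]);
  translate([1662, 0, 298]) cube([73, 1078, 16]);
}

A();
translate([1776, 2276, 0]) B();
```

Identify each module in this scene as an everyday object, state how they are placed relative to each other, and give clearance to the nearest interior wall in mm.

A is a house frame. B is a bed frame. The bed frame sits inside the house frame, centred. The clearance to the nearest interior wall is 1580 mm.

Clearances: x = 1580, y = 2080; minimum 1580 mm.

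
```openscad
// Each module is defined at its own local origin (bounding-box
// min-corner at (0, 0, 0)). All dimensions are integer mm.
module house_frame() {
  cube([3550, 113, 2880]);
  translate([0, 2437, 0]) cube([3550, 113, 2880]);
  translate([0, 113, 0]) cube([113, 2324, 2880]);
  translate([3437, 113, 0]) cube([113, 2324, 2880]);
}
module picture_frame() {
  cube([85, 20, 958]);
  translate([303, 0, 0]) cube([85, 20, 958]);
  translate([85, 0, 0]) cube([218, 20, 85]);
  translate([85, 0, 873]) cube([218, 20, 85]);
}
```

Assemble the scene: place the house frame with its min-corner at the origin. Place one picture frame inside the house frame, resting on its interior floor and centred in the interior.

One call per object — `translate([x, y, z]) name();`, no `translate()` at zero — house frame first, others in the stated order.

house_frame();
translate([1581, 1265, 0]) picture_frame();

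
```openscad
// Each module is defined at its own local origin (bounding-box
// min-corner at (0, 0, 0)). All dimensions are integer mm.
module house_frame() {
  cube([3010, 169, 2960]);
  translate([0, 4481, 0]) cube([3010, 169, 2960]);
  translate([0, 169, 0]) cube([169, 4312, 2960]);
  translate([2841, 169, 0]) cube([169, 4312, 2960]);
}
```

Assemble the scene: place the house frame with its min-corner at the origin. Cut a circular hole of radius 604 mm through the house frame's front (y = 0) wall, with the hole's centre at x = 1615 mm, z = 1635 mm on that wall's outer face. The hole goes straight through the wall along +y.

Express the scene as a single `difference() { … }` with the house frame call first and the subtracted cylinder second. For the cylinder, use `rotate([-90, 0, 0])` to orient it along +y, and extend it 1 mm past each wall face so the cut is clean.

difference() {
  house_frame();
  translate([1615, -1, 1635]) rotate([-90, 0, 0]) cylinder(h = 171, r = 604);
}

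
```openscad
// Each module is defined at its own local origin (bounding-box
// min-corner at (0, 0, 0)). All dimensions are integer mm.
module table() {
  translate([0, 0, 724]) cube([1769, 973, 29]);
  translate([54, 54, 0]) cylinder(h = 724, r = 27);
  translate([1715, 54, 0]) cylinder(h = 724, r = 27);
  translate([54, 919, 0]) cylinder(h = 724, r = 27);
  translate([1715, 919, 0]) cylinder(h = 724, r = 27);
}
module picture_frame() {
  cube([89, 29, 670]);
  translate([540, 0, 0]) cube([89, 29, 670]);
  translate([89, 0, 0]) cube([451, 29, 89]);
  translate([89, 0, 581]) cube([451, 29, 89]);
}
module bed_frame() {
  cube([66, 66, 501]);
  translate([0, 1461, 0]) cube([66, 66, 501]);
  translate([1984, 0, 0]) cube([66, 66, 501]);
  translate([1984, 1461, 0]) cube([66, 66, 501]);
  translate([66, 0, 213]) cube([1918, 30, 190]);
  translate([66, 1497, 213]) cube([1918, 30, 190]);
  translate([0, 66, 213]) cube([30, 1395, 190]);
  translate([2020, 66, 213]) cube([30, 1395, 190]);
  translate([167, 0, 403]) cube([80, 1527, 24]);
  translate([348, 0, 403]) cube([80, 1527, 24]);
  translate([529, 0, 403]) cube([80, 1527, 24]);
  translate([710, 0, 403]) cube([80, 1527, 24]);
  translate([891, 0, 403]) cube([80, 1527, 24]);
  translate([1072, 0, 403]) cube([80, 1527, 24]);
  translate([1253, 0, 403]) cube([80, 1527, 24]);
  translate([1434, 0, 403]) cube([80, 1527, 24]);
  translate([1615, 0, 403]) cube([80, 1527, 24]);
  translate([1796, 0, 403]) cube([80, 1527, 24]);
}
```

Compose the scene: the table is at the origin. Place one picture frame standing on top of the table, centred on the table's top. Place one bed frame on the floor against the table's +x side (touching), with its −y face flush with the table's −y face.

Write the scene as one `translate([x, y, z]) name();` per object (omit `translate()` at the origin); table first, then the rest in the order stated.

table();
translate([570, 472, 753]) picture_frame();
translate([1769, 0, 0]) bed_frame();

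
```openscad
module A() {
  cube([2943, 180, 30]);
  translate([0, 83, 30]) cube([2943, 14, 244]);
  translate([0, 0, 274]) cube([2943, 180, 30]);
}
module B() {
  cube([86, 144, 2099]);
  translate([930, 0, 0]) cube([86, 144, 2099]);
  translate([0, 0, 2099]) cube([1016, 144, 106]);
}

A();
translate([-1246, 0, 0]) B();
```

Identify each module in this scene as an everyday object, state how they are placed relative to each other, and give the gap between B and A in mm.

The door frame's nearest face is 230 mm from the I-beam's −x face.

A is an I-beam. B is a door frame. The door frame is on the floor beside the I-beam on its −x side. The gap between the door frame and the I-beam is 230 mm.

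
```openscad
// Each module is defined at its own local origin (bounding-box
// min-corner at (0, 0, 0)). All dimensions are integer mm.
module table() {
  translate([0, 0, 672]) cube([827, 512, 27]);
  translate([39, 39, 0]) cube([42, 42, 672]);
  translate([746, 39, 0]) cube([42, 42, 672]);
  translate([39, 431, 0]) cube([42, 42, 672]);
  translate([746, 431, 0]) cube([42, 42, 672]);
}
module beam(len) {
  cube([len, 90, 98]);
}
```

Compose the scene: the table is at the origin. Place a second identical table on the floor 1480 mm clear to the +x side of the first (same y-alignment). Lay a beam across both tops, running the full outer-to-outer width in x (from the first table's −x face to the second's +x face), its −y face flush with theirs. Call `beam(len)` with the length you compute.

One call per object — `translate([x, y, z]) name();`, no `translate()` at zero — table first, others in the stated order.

table();
translate([2307, 0, 0]) table();
translate([0, 0, 699]) beam(3134);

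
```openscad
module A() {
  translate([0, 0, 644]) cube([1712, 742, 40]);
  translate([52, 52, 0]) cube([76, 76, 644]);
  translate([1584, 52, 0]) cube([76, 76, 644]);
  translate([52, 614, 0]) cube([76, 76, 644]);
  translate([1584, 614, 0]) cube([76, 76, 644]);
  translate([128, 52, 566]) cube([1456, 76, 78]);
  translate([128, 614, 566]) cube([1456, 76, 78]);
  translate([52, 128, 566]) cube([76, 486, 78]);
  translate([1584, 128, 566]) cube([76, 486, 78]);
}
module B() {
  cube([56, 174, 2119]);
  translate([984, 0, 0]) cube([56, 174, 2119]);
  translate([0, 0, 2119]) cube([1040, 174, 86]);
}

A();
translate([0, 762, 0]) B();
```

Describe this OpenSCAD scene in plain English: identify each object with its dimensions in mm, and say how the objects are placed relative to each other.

A is a table with a 1712×742 mm rectangular top, 40 mm thick, top surface at z = 684 mm, supported by four 76×76 mm square legs, each inset 52 mm from the nearest pair of top edges, running from the floor. Four apron rails, 76 mm thick and 78 mm tall, run between adjacent legs with their top edges flush with the underside of the top and their outer faces flush with the legs' outer faces.

B is a rectangular door frame: two vertical jambs of 56×174 mm section, 2119 mm tall, with a clear opening 928 mm wide between their inner faces. A header 86 mm tall and 174 mm deep lies on top of the jambs and spans the full outside width.

The door frame is on the floor beside the table on its +y side.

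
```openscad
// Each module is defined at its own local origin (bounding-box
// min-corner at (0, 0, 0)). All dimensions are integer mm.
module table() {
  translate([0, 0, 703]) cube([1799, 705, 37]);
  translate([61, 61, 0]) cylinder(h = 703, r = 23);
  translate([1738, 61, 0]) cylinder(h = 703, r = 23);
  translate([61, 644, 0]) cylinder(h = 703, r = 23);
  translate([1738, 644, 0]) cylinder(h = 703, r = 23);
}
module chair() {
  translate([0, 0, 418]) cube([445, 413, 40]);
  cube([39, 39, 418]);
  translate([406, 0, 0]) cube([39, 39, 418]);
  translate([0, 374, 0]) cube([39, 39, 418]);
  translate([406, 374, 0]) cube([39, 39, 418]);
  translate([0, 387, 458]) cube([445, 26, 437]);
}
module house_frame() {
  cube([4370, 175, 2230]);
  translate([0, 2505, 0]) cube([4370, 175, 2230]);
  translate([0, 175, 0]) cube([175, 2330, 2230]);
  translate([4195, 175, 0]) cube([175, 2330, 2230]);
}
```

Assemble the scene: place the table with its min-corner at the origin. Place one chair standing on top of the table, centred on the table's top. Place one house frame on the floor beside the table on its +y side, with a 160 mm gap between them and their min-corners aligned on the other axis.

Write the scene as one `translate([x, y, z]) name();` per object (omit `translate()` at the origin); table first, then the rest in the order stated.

table();
translate([677, 146, 740]) chair();
translate([0, 865, 0]) house_frame();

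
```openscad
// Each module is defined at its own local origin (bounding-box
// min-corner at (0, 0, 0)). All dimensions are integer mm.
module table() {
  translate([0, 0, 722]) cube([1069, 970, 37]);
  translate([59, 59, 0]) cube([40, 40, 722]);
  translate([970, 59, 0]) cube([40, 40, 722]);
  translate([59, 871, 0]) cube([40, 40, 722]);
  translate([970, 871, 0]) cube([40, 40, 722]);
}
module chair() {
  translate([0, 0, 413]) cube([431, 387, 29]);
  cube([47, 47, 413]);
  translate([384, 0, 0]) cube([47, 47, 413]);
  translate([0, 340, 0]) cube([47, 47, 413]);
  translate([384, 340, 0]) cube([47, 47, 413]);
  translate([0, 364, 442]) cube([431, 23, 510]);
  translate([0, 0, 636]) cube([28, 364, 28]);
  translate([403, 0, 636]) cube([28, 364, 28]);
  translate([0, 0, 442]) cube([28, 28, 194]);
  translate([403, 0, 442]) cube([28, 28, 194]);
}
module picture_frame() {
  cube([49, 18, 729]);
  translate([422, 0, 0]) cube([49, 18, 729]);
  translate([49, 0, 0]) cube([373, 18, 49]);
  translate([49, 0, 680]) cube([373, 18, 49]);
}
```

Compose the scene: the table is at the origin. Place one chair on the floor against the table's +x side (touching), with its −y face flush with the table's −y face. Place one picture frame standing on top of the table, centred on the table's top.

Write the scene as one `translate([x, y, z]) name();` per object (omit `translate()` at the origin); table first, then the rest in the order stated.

table();
translate([1069, 0, 0]) chair();
translate([299, 476, 759]) picture_frame();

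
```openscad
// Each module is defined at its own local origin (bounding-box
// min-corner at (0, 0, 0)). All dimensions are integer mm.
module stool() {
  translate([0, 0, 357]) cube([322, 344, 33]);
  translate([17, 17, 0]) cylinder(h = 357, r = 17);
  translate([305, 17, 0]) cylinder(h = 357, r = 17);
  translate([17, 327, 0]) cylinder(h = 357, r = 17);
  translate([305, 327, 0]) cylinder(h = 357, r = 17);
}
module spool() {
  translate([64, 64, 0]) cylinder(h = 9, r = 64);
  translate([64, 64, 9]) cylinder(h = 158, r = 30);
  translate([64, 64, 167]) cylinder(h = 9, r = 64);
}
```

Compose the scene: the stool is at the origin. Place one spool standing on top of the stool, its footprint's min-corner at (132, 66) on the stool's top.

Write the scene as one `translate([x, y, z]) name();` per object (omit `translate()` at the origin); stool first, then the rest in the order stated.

stool();
translate([132, 66, 390]) spool();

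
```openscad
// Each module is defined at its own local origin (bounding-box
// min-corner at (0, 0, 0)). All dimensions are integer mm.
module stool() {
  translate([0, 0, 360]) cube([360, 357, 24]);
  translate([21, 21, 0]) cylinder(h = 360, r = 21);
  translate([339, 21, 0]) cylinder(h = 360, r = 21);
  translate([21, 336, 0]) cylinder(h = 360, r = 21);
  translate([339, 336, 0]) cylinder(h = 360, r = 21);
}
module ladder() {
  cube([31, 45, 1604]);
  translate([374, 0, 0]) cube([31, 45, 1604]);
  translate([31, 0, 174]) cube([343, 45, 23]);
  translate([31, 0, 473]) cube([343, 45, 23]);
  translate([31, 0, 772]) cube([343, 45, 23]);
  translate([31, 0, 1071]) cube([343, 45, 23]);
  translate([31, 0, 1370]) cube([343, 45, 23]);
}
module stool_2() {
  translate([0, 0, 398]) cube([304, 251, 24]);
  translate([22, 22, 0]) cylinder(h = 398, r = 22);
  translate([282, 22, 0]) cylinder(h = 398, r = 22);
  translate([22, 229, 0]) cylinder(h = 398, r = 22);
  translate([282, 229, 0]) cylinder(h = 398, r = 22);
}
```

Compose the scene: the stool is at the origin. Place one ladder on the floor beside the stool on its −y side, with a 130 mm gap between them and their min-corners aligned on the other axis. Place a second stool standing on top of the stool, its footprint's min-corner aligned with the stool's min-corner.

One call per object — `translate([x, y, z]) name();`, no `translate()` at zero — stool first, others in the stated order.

stool();
translate([0, -175, 0]) ladder();
translate([0, 0, 384]) stool_2();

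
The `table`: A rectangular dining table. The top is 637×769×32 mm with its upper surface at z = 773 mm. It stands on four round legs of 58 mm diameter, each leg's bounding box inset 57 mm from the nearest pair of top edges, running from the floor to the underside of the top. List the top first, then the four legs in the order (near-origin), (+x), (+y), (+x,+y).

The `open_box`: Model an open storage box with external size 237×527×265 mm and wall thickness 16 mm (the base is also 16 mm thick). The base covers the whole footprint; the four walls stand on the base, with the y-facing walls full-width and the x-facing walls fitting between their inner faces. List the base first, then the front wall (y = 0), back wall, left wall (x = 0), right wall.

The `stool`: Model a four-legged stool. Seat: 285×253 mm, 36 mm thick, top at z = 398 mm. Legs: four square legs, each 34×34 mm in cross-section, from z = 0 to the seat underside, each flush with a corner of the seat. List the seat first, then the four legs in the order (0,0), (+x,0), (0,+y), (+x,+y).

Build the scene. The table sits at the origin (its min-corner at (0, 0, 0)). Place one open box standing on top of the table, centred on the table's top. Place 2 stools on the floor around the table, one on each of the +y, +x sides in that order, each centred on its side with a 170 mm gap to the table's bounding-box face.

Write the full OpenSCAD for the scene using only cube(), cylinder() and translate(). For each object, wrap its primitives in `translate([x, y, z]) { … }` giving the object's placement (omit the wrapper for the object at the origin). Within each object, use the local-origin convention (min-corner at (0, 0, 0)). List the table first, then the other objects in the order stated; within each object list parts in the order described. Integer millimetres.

translate([0, 0, 741]) cube([637, 769, 32]);
translate([86, 86, 0]) cylinder(h = 741, r = 29);
translate([551, 86, 0]) cylinder(h = 741, r = 29);
translate([86, 683, 0]) cylinder(h = 741, r = 29);
translate([551, 683, 0]) cylinder(h = 741, r = 29);
translate([200, 121, 773]) {
  cube([237, 527, 16]);
  translate([0, 0, 16]) cube([237, 16, 249]);
  translate([0, 511, 16]) cube([237, 16, 249]);
  translate([0, 16, 16]) cube([16, 495, 249]);
  translate([221, 16, 16]) cube([16, 495, 249]);
}
translate([176, 939, 0]) {
  translate([0, 0, 362]) cube([285, 253, 36]);
  cube([34, 34, 362]);
  translate([251, 0, 0]) cube([34, 34, 362]);
  translate([0, 219, 0]) cube([34, 34, 362]);
  translate([251, 219, 0]) cube([34, 34, 362]);
}
translate([807, 258, 0]) {
  translate([0, 0, 362]) cube([285, 253, 36]);
  cube([34, 34, 362]);
  translate([251, 0, 0]) cube([34, 34, 362]);
  translate([0, 219, 0]) cube([34, 34, 362]);
  translate([251, 219, 0]) cube([34, 34, 362]);
}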